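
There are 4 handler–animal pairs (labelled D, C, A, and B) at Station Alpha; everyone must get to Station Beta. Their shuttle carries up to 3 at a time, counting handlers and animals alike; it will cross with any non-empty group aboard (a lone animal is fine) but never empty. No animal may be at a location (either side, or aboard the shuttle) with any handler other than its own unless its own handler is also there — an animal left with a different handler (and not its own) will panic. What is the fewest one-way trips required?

9

Counting alone: each trip to Station Beta takes at most 3 across and each return brings at least 1 back, so after t trips out (and t−1 returns) at most 3t − (t−1) of the 8 are across; that first reaches 8 at t = 4, so at least 7 crossings are needed.
The safety rule pushes this higher. Following every safe sequence of crossings, the most of the 8 that can be at Station Beta as the shuttle arrives there on crossing 7 is 7 — never all 8.
So no plan with fewer than 9 crossings exists, and this one achieves 9:
1. animal D and handler D cross → Station Beta.
2. handler D crosses ← Station Alpha.
3. animal C, handler C, and handler D cross → Station Beta.
4. animal D and handler D cross ← Station Alpha.
5. handler A, handler B, and handler D cross → Station Beta.
6. animal C crosses ← Station Alpha.
7. animal C and animal D cross → Station Beta.
8. animal D crosses ← Station Alpha.
9. animal A, animal B, and animal D cross → Station Beta.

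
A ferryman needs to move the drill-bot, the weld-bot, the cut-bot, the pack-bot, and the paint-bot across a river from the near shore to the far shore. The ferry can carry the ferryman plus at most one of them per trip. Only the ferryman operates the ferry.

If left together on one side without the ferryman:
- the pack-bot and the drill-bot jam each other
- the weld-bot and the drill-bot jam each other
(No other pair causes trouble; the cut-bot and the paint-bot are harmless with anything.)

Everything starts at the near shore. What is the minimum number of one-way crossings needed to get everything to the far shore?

Counting alone: the ferryman can take at most 1 across per trip to the far shore, so moving all 5 needs at least 5 loaded trips out, with a return between consecutive ones — at least 9 crossings.
The safety rule pushes this higher. Following every safe sequence of crossings, the most of the 5 that can be at the far shore as the ferry arrives there on crossing 9 is 4 — never all 5.
So no plan with fewer than 11 crossings exists, and this one achieves 11:
1. Ferryman goes to the far shore with the drill-bot.  [the near shore: the cut-bot, the pack-bot, the paint-bot, the weld-bot | the far shore: the drill-bot]
2. Ferryman goes back to the near shore alone.  [the near shore: the cut-bot, the pack-bot, the paint-bot, the weld-bot | the far shore: the drill-bot]
3. Ferryman goes to the far shore with the weld-bot.  [the near shore: the cut-bot, the pack-bot, the paint-bot | the far shore: the drill-bot, the weld-bot]
4. Ferryman goes back to the near shore with the drill-bot.  [the near shore: the cut-bot, the drill-bot, the pack-bot, the paint-bot | the far shore: the weld-bot]
5. Ferryman goes to the far shore with the pack-bot.  [the near shore: the cut-bot, the drill-bot, the paint-bot | the far shore: the pack-bot, the weld-bot]
6. Ferryman goes back to the near shore alone.  [the near shore: the cut-bot, the drill-bot, the paint-bot | the far shore: the pack-bot, the weld-bot]
7. Ferryman goes to the far shore with the cut-bot.  [the near shore: the drill-bot, the paint-bot | the far shore: the cut-bot, the pack-bot, the weld-bot]
8. Ferryman goes back to the near shore alone.  [the near shore: the drill-bot, the paint-bot | the far shore: the cut-bot, the pack-bot, the weld-bot]
9. Ferryman goes to the far shore with the paint-bot.  [the near shore: the drill-bot | the far shore: the cut-bot, the pack-bot, the paint-bot, the weld-bot]
10. Ferryman goes back to the near shore alone.  [the near shore: the drill-bot | the far shore: the cut-bot, the pack-bot, the paint-bot, the weld-bot]
11. Ferryman goes to the far shore with the drill-bot.  [the near shore: — | the far shore: the cut-bot, the drill-bot, the pack-bot, the paint-bot, the weld-bot]

11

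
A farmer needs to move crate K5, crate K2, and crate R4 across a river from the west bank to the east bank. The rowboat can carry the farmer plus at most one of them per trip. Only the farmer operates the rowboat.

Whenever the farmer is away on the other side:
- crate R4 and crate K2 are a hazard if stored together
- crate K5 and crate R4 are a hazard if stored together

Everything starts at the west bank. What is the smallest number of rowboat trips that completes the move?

7

Counting alone: the farmer can take at most 1 across per trip to the east bank, so moving all 3 needs at least 3 loaded trips out, with a return between consecutive ones — at least 5 crossings.
The safety rule pushes this higher. Following every safe sequence of crossings, the most of the 3 that can be at the east bank as the rowboat arrives there on crossing 5 is 2 — never all 3.
So no plan with fewer than 7 crossings exists, and this one achieves 7:
1. Farmer goes to the east bank with crate R4.
2. Farmer goes back to the west bank alone.
3. Farmer goes to the east bank with crate K5.
4. Farmer goes back to the west bank with crate R4.
5. Farmer goes to the east bank with crate K2.
6. Farmer goes back to the west bank alone.
7. Farmer goes to the east bank with crate R4.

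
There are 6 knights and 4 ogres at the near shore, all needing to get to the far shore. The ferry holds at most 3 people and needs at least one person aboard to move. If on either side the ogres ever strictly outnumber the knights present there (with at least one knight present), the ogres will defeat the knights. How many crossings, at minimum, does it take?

9

Counting alone: each trip to the far shore takes at most 3 across and each return brings at least 1 back, so after t trips out (and t−1 returns) at most 3t − (t−1) of the 10 are across; that first reaches 10 at t = 5, so at least 9 crossings are needed.
The plan below uses exactly 9 crossings, so it is optimal:
1. 2 ogres → the far shore.  (the near shore: 6K 2O; the far shore: 0K 2O)
2. 1 ogre ← the near shore.  (the near shore: 6K 3O; the far shore: 0K 1O)
3. 3 ogres → the far shore.  (the near shore: 6K 0O; the far shore: 0K 4O)
4. 1 ogre ← the near shore.  (the near shore: 6K 1O; the far shore: 0K 3O)
5. 3 knights → the far shore.  (the near shore: 3K 1O; the far shore: 3K 3O)
6. 1 ogre ← the near shore.  (the near shore: 3K 2O; the far shore: 3K 2O)
7. 1 knight and 2 ogres → the far shore.  (the near shore: 2K 0O; the far shore: 4K 4O)
8. 1 ogre ← the near shore.  (the near shore: 2K 1O; the far shore: 4K 3O)
9. 2 knights and 1 ogre → the far shore.  (the near shore: 0K 0O; the far shore: 6K 4O)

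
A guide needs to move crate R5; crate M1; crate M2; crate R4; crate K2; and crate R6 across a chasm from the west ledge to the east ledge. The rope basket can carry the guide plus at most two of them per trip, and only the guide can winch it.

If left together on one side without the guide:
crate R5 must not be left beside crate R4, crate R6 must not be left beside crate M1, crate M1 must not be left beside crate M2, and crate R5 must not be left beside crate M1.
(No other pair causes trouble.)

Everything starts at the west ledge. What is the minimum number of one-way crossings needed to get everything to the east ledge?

7

Counting alone: the guide can take at most 2 across per trip to the east ledge, so moving all 6 needs at least 3 loaded trips out, with a return between consecutive ones — at least 5 crossings.
The safety rule pushes this higher. Following every safe sequence of crossings, the most of the 6 that can be at the east ledge as the rope basket arrives there on crossing 5 is 5 — never all 6.
So no plan with fewer than 7 crossings exists, and this one achieves 7:
1. Guide goes to the east ledge with crate M1 and crate R5.  [the west ledge: crate K2, crate M2, crate R4, crate R6 | the east ledge: crate M1, crate R5]
2. Guide goes back to the west ledge with crate R5.  [the west ledge: crate K2, crate M2, crate R4, crate R5, crate R6 | the east ledge: crate M1]
3. Guide goes to the east ledge with crate M2 and crate R5.  [the west ledge: crate K2, crate R4, crate R6 | the east ledge: crate M1, crate M2, crate R5]
4. Guide goes back to the west ledge with crate M1.  [the west ledge: crate K2, crate M1, crate R4, crate R6 | the east ledge: crate M2, crate R5]
5. Guide goes to the east ledge with crate K2 and crate R6.  [the west ledge: crate M1, crate R4 | the east ledge: crate K2, crate M2, crate R5, crate R6]
6. Guide goes back to the west ledge alone.  [the west ledge: crate M1, crate R4 | the east ledge: crate K2, crate M2, crate R5, crate R6]
7. Guide goes to the east ledge with crate M1 and crate R4.  [the west ledge: — | the east ledge: crate K2, crate M1, crate M2, crate R4, crate R5, crate R6]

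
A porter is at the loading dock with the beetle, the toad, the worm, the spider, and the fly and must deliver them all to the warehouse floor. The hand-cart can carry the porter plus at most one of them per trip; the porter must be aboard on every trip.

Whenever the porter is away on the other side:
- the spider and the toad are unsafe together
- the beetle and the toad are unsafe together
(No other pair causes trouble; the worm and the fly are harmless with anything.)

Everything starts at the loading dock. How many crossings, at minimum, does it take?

11

Counting alone: the porter can take at most 1 across per trip to the warehouse floor, so moving all 5 needs at least 5 loaded trips out, with a return between consecutive ones — at least 9 crossings.
The safety rule pushes this higher. Following every safe sequence of crossings, the most of the 5 that can be at the warehouse floor as the hand-cart arrives there on crossing 9 is 4 — never all 5.
So no plan with fewer than 11 crossings exists, and this one achieves 11:
1. Porter goes to the warehouse floor with the toad.
2. Porter goes back to the loading dock alone.
3. Porter goes to the warehouse floor with the beetle.
4. Porter goes back to the loading dock with the toad.
5. Porter goes to the warehouse floor with the spider.
6. Porter goes back to the loading dock alone.
7. Porter goes to the warehouse floor with the worm.
8. Porter goes back to the loading dock alone.
9. Porter goes to the warehouse floor with the fly.
10. Porter goes back to the loading dock alone.
11. Porter goes to the warehouse floor with the toad.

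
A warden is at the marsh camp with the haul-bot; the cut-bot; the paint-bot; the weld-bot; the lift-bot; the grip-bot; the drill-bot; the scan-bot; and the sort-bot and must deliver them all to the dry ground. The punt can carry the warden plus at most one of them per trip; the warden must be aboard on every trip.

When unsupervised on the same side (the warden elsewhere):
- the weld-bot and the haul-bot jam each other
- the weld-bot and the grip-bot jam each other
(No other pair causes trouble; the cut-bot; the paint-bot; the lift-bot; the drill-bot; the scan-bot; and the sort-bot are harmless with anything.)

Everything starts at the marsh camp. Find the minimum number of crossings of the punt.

19

Counting alone: the warden can take at most 1 across per trip to the dry ground, so moving all 9 needs at least 9 loaded trips out, with a return between consecutive ones — at least 17 crossings.
The safety rule pushes this higher. Following every safe sequence of crossings, the most of the 9 that can be at the dry ground as the punt arrives there on crossing 17 is 8 — never all 9.
So no plan with fewer than 19 crossings exists, and this one achieves 19:
1. Warden goes to the dry ground with the weld-bot.
2. Warden goes back to the marsh camp alone.
3. Warden goes to the dry ground with the haul-bot.
4. Warden goes back to the marsh camp with the weld-bot.
5. Warden goes to the dry ground with the grip-bot.
6. Warden goes back to the marsh camp alone.
7. Warden goes to the dry ground with the cut-bot.
8. Warden goes back to the marsh camp alone.
9. Warden goes to the dry ground with the paint-bot.
10. Warden goes back to the marsh camp alone.
11. Warden goes to the dry ground with the lift-bot.
12. Warden goes back to the marsh camp alone.
13. Warden goes to the dry ground with the drill-bot.
14. Warden goes back to the marsh camp alone.
15. Warden goes to the dry ground with the scan-bot.
16. Warden goes back to the marsh camp alone.
17. Warden goes to the dry ground with the sort-bot.
18. Warden goes back to the marsh camp alone.
19. Warden goes to the dry ground with the weld-bot.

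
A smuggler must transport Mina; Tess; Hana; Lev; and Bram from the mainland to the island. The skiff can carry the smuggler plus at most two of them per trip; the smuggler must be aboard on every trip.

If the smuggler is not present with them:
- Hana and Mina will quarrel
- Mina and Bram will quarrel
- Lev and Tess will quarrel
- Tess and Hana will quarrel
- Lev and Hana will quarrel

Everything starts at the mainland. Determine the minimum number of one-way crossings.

Whatever the first load, the items left behind include a forbidden pair without the smuggler. No opening move is safe, so no plan exists.

impossible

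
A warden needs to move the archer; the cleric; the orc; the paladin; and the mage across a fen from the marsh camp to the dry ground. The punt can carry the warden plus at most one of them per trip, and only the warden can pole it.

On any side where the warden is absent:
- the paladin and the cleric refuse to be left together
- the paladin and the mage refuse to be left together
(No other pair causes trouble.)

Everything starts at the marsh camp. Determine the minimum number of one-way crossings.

Counting alone: the warden can take at most 1 across per trip to the dry ground, so moving all 5 needs at least 5 loaded trips out, with a return between consecutive ones — at least 9 crossings.
The safety rule pushes this higher. Following every safe sequence of crossings, the most of the 5 that can be at the dry ground as the punt arrives there on crossing 9 is 4 — never all 5.
So no plan with fewer than 11 crossings exists, and this one achieves 11:
1. Warden goes to the dry ground with the paladin.  [the marsh camp: the archer, the cleric, the mage, the orc | the dry ground: the paladin]
2. Warden goes back to the marsh camp alone.  [the marsh camp: the archer, the cleric, the mage, the orc | the dry ground: the paladin]
3. Warden goes to the dry ground with the archer.  [the marsh camp: the cleric, the mage, the orc | the dry ground: the archer, the paladin]
4. Warden goes back to the marsh camp alone.  [the marsh camp: the cleric, the mage, the orc | the dry ground: the archer, the paladin]
5. Warden goes to the dry ground with the cleric.  [the marsh camp: the mage, the orc | the dry ground: the archer, the cleric, the paladin]
6. Warden goes back to the marsh camp with the paladin.  [the marsh camp: the mage, the orc, the paladin | the dry ground: the archer, the cleric]
7. Warden goes to the dry ground with the mage.  [the marsh camp: the orc, the paladin | the dry ground: the archer, the cleric, the mage]
8. Warden goes back to the marsh camp alone.  [the marsh camp: the orc, the paladin | the dry ground: the archer, the cleric, the mage]
9. Warden goes to the dry ground with the orc.  [the marsh camp: the paladin | the dry ground: the archer, the cleric, the mage, the orc]
10. Warden goes back to the marsh camp alone.  [the marsh camp: the paladin | the dry ground: the archer, the cleric, the mage, the orc]
11. Warden goes to the dry ground with the paladin.  [the marsh camp: — | the dry ground: the archer, the cleric, the mage, the orc, the paladin]

11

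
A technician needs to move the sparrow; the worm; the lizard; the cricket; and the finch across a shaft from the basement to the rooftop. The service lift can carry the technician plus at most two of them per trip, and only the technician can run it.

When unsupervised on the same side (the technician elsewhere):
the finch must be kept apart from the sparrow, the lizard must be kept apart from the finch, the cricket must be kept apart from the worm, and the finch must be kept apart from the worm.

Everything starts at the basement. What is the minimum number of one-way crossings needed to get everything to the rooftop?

Counting alone: the technician can take at most 2 across per trip to the rooftop, so moving all 5 needs at least 3 loaded trips out, with a return between consecutive ones — at least 5 crossings.
The plan below uses exactly 5 crossings, so it is optimal:
1. Technician goes to the rooftop with the finch and the worm.
2. Technician goes back to the basement with the finch.
3. Technician goes to the rooftop with the lizard and the sparrow.
4. Technician goes back to the basement alone.
5. Technician goes to the rooftop with the cricket and the finch.

5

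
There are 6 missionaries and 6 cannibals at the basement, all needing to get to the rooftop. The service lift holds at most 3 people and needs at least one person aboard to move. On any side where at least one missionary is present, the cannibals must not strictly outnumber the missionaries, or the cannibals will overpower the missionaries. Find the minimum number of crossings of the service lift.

Following every safe sequence of crossings from the start, the most of the 12 that can be at the rooftop as the service lift arrives there on crossings 1, 3, 5 is 3, 5, 6 respectively; the best ever achieved is 6 of 12.
From crossing 7 on, no configuration arises that was not already reachable earlier: only 17 distinct safe configurations (who is on which side, and where the service lift is) can ever be reached, none of them has everyone across, and every continuation just revisits them. They are: 0 missionaries + 0 cannibals across (service lift back at the start); 0 missionaries + 1 cannibal across (service lift there); 0 missionaries + 1 cannibal across (service lift back at the start); 0 missionaries + 2 cannibals across (service lift there); 0 missionaries + 2 cannibals across (service lift back at the start); 0 missionaries + 3 cannibals across (service lift there); 0 missionaries + 3 cannibals across (service lift back at the start); 0 missionaries + 4 cannibals across (service lift there); 0 missionaries + 4 cannibals across (service lift back at the start); 0 missionaries + 5 cannibals across (service lift there); 0 missionaries + 5 cannibals across (service lift back at the start); 0 missionaries + 6 cannibals across (service lift there); 1 missionary + 1 cannibal across (service lift there); 1 missionary + 1 cannibal across (service lift back at the start); 2 missionaries + 2 cannibals across (service lift there); 2 missionaries + 2 cannibals across (service lift back at the start); 3 missionaries + 3 cannibals across (service lift there). So no valid plan exists.

impossible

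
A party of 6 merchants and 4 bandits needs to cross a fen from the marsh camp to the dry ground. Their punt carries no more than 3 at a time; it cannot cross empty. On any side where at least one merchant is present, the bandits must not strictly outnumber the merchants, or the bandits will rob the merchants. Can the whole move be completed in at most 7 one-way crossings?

Counting alone: each trip to the dry ground takes at most 3 across and each return brings at least 1 back, so after t trips out (and t−1 returns) at most 3t − (t−1) of the 10 are across; that first reaches 10 at t = 5, so at least 9 crossings are needed.
Since 7 < 9, 7 crossings cannot be enough. (The shortest complete plan in fact takes 9:)
1. 2 bandits → the dry ground.  (the marsh camp: 6M 2B; the dry ground: 0M 2B)
2. 1 bandit ← the marsh camp.  (the marsh camp: 6M 3B; the dry ground: 0M 1B)
3. 3 bandits → the dry ground.  (the marsh camp: 6M 0B; the dry ground: 0M 4B)
4. 1 bandit ← the marsh camp.  (the marsh camp: 6M 1B; the dry ground: 0M 3B)
5. 3 merchants → the dry ground.  (the marsh camp: 3M 1B; the dry ground: 3M 3B)
6. 1 bandit ← the marsh camp.  (the marsh camp: 3M 2B; the dry ground: 3M 2B)
7. 1 merchant and 2 bandits → the dry ground.  (the marsh camp: 2M 0B; the dry ground: 4M 4B)
8. 1 bandit ← the marsh camp.  (the marsh camp: 2M 1B; the dry ground: 4M 3B)
9. 2 merchants and 1 bandit → the dry ground.  (the marsh camp: 0M 0B; the dry ground: 6M 4B)

No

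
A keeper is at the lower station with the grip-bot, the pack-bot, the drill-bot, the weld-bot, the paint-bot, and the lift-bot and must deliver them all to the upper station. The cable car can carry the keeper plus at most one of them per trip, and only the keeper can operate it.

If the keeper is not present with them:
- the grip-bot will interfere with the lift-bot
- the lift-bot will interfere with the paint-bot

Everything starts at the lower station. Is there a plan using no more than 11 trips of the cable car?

No

Counting alone: the keeper can take at most 1 across per trip to the upper station, so moving all 6 needs at least 6 loaded trips out, with a return between consecutive ones — at least 11 crossings.
The safety rule pushes this higher. Following every safe sequence of crossings, the most of the 6 that can be at the upper station as the cable car arrives there on crossing 11 is 5 — never all 6.
So the move cannot be finished within 11 crossings. (The shortest complete plan takes 13:)
1. Keeper goes to the upper station with the lift-bot.
2. Keeper goes back to the lower station alone.
3. Keeper goes to the upper station with the grip-bot.
4. Keeper goes back to the lower station with the lift-bot.
5. Keeper goes to the upper station with the paint-bot.
6. Keeper goes back to the lower station alone.
7. Keeper goes to the upper station with the pack-bot.
8. Keeper goes back to the lower station alone.
9. Keeper goes to the upper station with the drill-bot.
10. Keeper goes back to the lower station alone.
11. Keeper goes to the upper station with the weld-bot.
12. Keeper goes back to the lower station alone.
13. Keeper goes to the upper station with the lift-bot.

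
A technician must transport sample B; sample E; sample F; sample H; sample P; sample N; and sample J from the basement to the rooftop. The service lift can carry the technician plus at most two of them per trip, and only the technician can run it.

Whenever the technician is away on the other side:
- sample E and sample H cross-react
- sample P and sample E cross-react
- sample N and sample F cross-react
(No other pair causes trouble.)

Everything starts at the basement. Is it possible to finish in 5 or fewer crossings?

Counting alone: the technician can take at most 2 across per trip to the rooftop, so moving all 7 needs at least 4 loaded trips out, with a return between consecutive ones — at least 7 crossings.
Since 5 < 7, 5 crossings cannot be enough. (The shortest complete plan in fact takes 7:)
1. Technician goes to the rooftop with sample E and sample F.  [the basement: sample B, sample H, sample J, sample N, sample P | the rooftop: sample E, sample F]
2. Technician goes back to the basement alone.  [the basement: sample B, sample H, sample J, sample N, sample P | the rooftop: sample E, sample F]
3. Technician goes to the rooftop with sample B and sample H.  [the basement: sample J, sample N, sample P | the rooftop: sample B, sample E, sample F, sample H]
4. Technician goes back to the basement with sample E.  [the basement: sample E, sample J, sample N, sample P | the rooftop: sample B, sample F, sample H]
5. Technician goes to the rooftop with sample J and sample P.  [the basement: sample E, sample N | the rooftop: sample B, sample F, sample H, sample J, sample P]
6. Technician goes back to the basement alone.  [the basement: sample E, sample N | the rooftop: sample B, sample F, sample H, sample J, sample P]
7. Technician goes to the rooftop with sample E and sample N.  [the basement: — | the rooftop: sample B, sample E, sample F, sample H, sample J, sample N, sample P]

No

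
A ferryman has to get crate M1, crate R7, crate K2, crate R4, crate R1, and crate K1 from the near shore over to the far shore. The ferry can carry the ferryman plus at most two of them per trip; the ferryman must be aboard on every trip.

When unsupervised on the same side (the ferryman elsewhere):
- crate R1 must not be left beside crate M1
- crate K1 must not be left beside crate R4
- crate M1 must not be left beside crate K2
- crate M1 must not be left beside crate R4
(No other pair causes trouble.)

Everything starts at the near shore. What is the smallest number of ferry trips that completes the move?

7

Counting alone: the ferryman can take at most 2 across per trip to the far shore, so moving all 6 needs at least 3 loaded trips out, with a return between consecutive ones — at least 5 crossings.
The safety rule pushes this higher. Following every safe sequence of crossings, the most of the 6 that can be at the far shore as the ferry arrives there on crossing 5 is 5 — never all 6.
So no plan with fewer than 7 crossings exists, and this one achieves 7:
1. Ferryman goes to the far shore with crate M1 and crate R4.  [the near shore: crate K1, crate K2, crate R1, crate R7 | the far shore: crate M1, crate R4]
2. Ferryman goes back to the near shore with crate M1.  [the near shore: crate K1, crate K2, crate M1, crate R1, crate R7 | the far shore: crate R4]
3. Ferryman goes to the far shore with crate M1 and crate R7.  [the near shore: crate K1, crate K2, crate R1 | the far shore: crate M1, crate R4, crate R7]
4. Ferryman goes back to the near shore with crate M1.  [the near shore: crate K1, crate K2, crate M1, crate R1 | the far shore: crate R4, crate R7]
5. Ferryman goes to the far shore with crate K2 and crate R1.  [the near shore: crate K1, crate M1 | the far shore: crate K2, crate R1, crate R4, crate R7]
6. Ferryman goes back to the near shore alone.  [the near shore: crate K1, crate M1 | the far shore: crate K2, crate R1, crate R4, crate R7]
7. Ferryman goes to the far shore with crate K1 and crate M1.  [the near shore: — | the far shore: crate K1, crate K2, crate M1, crate R1, crate R4, crate R7]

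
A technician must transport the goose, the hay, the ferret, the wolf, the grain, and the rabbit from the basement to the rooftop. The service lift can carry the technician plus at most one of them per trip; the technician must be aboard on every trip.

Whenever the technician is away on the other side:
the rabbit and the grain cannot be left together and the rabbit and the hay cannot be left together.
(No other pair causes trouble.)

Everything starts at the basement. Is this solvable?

1. Technician goes to the rooftop with the rabbit.
2. Technician goes back to the basement alone.
3. Technician goes to the rooftop with the goose.
4. Technician goes back to the basement alone.
5. Technician goes to the rooftop with the hay.
6. Technician goes back to the basement with the rabbit.
7. Technician goes to the rooftop with the grain.
8. Technician goes back to the basement alone.
9. Technician goes to the rooftop with the ferret.
10. Technician goes back to the basement alone.
11. Technician goes to the rooftop with the wolf.
12. Technician goes back to the basement alone.
13. Technician goes to the rooftop with the rabbit.

Yes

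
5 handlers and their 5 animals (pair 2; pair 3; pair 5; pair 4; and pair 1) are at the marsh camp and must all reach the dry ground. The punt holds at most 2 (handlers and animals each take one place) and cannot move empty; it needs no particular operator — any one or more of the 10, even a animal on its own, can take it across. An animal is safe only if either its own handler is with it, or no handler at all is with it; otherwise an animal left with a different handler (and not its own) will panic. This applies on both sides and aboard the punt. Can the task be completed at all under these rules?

No

Following every safe sequence of crossings from the start, the most of the 10 that can be at the dry ground as the punt arrives there on crossings 1, 3, 5, 7 is 2, 3, 4, 5 respectively; the best ever achieved is 5 of 10.
From crossing 9 on, no configuration arises that was not already reachable earlier: only 82 distinct safe configurations (who is on which side, and where the punt is) can ever be reached, none of them has everyone across, and every continuation just revisits them. So no valid plan exists.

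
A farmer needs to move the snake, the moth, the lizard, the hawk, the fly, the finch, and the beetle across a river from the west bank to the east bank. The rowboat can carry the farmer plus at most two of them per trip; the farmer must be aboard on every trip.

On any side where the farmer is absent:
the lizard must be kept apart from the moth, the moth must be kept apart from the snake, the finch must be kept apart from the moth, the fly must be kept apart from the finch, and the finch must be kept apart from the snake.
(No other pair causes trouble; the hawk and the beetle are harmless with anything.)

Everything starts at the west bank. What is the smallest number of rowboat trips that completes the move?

Counting alone: the farmer can take at most 2 across per trip to the east bank, so moving all 7 needs at least 4 loaded trips out, with a return between consecutive ones — at least 7 crossings.
The safety rule pushes this higher. Following every safe sequence of crossings, the most of the 7 that can be at the east bank as the rowboat arrives there on crossings 7, 9 is 5, 6 respectively — never all 7.
So no plan with fewer than 11 crossings exists, and this one achieves 11:
1. Farmer goes to the east bank with the finch and the moth.  [the west bank: the beetle, the fly, the hawk, the lizard, the snake | the east bank: the finch, the moth]
2. Farmer goes back to the west bank with the moth.  [the west bank: the beetle, the fly, the hawk, the lizard, the moth, the snake | the east bank: the finch]
3. Farmer goes to the east bank with the lizard and the snake.  [the west bank: the beetle, the fly, the hawk, the moth | the east bank: the finch, the lizard, the snake]
4. Farmer goes back to the west bank with the snake.  [the west bank: the beetle, the fly, the hawk, the moth, the snake | the east bank: the finch, the lizard]
5. Farmer goes to the east bank with the hawk and the snake.  [the west bank: the beetle, the fly, the moth | the east bank: the finch, the hawk, the lizard, the snake]
6. Farmer goes back to the west bank with the snake.  [the west bank: the beetle, the fly, the moth, the snake | the east bank: the finch, the hawk, the lizard]
7. Farmer goes to the east bank with the fly and the snake.  [the west bank: the beetle, the moth | the east bank: the finch, the fly, the hawk, the lizard, the snake]
8. Farmer goes back to the west bank with the finch.  [the west bank: the beetle, the finch, the moth | the east bank: the fly, the hawk, the lizard, the snake]
9. Farmer goes to the east bank with the beetle and the moth.  [the west bank: the finch | the east bank: the beetle, the fly, the hawk, the lizard, the moth, the snake]
10. Farmer goes back to the west bank with the moth.  [the west bank: the finch, the moth | the east bank: the beetle, the fly, the hawk, the lizard, the snake]
11. Farmer goes to the east bank with the finch and the moth.  [the west bank: — | the east bank: the beetle, the finch, the fly, the hawk, the lizard, the moth, the snake]

11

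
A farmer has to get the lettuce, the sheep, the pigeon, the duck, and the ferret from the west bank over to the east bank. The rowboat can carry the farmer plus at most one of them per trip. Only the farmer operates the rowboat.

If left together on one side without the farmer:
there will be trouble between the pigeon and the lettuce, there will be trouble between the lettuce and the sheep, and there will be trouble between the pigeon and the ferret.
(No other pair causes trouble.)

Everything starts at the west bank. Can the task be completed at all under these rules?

No

Whatever the first load, the items left behind include a forbidden pair without the farmer. No opening move is safe, so no plan exists.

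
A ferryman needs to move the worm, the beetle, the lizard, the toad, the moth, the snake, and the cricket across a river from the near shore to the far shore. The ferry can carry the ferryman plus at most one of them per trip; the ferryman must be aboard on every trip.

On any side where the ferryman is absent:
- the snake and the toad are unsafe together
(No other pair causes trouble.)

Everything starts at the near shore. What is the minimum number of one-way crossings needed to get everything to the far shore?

13

Counting alone: the ferryman can take at most 1 across per trip to the far shore, so moving all 7 needs at least 7 loaded trips out, with a return between consecutive ones — at least 13 crossings.
The plan below uses exactly 13 crossings, so it is optimal:
1. Ferryman goes to the far shore with the toad.  [the near shore: the beetle, the cricket, the lizard, the moth, the snake, the worm | the far shore: the toad]
2. Ferryman goes back to the near shore alone.  [the near shore: the beetle, the cricket, the lizard, the moth, the snake, the worm | the far shore: the toad]
3. Ferryman goes to the far shore with the worm.  [the near shore: the beetle, the cricket, the lizard, the moth, the snake | the far shore: the toad, the worm]
4. Ferryman goes back to the near shore alone.  [the near shore: the beetle, the cricket, the lizard, the moth, the snake | the far shore: the toad, the worm]
5. Ferryman goes to the far shore with the beetle.  [the near shore: the cricket, the lizard, the moth, the snake | the far shore: the beetle, the toad, the worm]
6. Ferryman goes back to the near shore alone.  [the near shore: the cricket, the lizard, the moth, the snake | the far shore: the beetle, the toad, the worm]
7. Ferryman goes to the far shore with the lizard.  [the near shore: the cricket, the moth, the snake | the far shore: the beetle, the lizard, the toad, the worm]
8. Ferryman goes back to the near shore alone.  [the near shore: the cricket, the moth, the snake | the far shore: the beetle, the lizard, the toad, the worm]
9. Ferryman goes to the far shore with the moth.  [the near shore: the cricket, the snake | the far shore: the beetle, the lizard, the moth, the toad, the worm]
10. Ferryman goes back to the near shore alone.  [the near shore: the cricket, the snake | the far shore: the beetle, the lizard, the moth, the toad, the worm]
11. Ferryman goes to the far shore with the cricket.  [the near shore: the snake | the far shore: the beetle, the cricket, the lizard, the moth, the toad, the worm]
12. Ferryman goes back to the near shore alone.  [the near shore: the snake | the far shore: the beetle, the cricket, the lizard, the moth, the toad, the worm]
13. Ferryman goes to the far shore with the snake.  [the near shore: — | the far shore: the beetle, the cricket, the lizard, the moth, the snake, the toad, the worm]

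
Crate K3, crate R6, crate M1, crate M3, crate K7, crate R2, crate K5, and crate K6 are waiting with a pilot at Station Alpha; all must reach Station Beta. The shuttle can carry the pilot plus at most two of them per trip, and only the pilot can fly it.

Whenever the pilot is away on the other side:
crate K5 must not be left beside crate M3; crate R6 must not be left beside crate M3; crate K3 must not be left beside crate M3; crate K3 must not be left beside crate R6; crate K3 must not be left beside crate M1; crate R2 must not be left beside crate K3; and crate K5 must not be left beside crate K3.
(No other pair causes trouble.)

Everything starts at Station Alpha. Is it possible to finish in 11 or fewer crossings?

Counting alone: the pilot can take at most 2 across per trip to Station Beta, so moving all 8 needs at least 4 loaded trips out, with a return between consecutive ones — at least 7 crossings.
The safety rule pushes this higher. Following every safe sequence of crossings, the most of the 8 that can be at Station Beta as the shuttle arrives there on crossings 7, 9, 11 is 5, 6, 7 respectively — never all 8.
So the move cannot be finished within 11 crossings. (The shortest complete plan takes 13:)
1. Pilot goes to Station Beta with crate K3 and crate M3.
2. Pilot goes back to Station Alpha with crate K3.
3. Pilot goes to Station Beta with crate K3 and crate M1.
4. Pilot goes back to Station Alpha with crate K3.
5. Pilot goes to Station Beta with crate K3 and crate K7.
6. Pilot goes back to Station Alpha with crate K3.
7. Pilot goes to Station Beta with crate K3 and crate R2.
8. Pilot goes back to Station Alpha with crate K3.
9. Pilot goes to Station Beta with crate K3 and crate K6.
10. Pilot goes back to Station Alpha with crate K3.
11. Pilot goes to Station Beta with crate K5 and crate R6.
12. Pilot goes back to Station Alpha with crate M3.
13. Pilot goes to Station Beta with crate K3 and crate M3.

No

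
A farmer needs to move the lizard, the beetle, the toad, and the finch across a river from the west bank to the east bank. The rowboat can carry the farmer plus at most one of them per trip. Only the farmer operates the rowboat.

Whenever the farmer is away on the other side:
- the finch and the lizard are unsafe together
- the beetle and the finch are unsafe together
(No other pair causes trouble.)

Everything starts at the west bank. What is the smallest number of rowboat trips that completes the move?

Counting alone: the farmer can take at most 1 across per trip to the east bank, so moving all 4 needs at least 4 loaded trips out, with a return between consecutive ones — at least 7 crossings.
The safety rule pushes this higher. Following every safe sequence of crossings, the most of the 4 that can be at the east bank as the rowboat arrives there on crossing 7 is 3 — never all 4.
So no plan with fewer than 9 crossings exists, and this one achieves 9:
1. Farmer goes to the east bank with the finch.  [the west bank: the beetle, the lizard, the toad | the east bank: the finch]
2. Farmer goes back to the west bank alone.  [the west bank: the beetle, the lizard, the toad | the east bank: the finch]
3. Farmer goes to the east bank with the lizard.  [the west bank: the beetle, the toad | the east bank: the finch, the lizard]
4. Farmer goes back to the west bank with the finch.  [the west bank: the beetle, the finch, the toad | the east bank: the lizard]
5. Farmer goes to the east bank with the beetle.  [the west bank: the finch, the toad | the east bank: the beetle, the lizard]
6. Farmer goes back to the west bank alone.  [the west bank: the finch, the toad | the east bank: the beetle, the lizard]
7. Farmer goes to the east bank with the toad.  [the west bank: the finch | the east bank: the beetle, the lizard, the toad]
8. Farmer goes back to the west bank alone.  [the west bank: the finch | the east bank: the beetle, the lizard, the toad]
9. Farmer goes to the east bank with the finch.  [the west bank: — | the east bank: the beetle, the finch, the lizard, the toad]

9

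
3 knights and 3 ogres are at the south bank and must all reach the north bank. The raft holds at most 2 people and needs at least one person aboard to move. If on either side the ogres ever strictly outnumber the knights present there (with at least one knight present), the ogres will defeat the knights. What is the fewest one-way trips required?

Counting alone: each trip to the north bank takes at most 2 across and each return brings at least 1 back, so after t trips out (and t−1 returns) at most 2t − (t−1) of the 6 are across; that first reaches 6 at t = 5, so at least 9 crossings are needed.
The safety rule pushes this higher. Following every safe sequence of crossings, the most of the 6 that can be at the north bank as the raft arrives there on crossing 9 is 5 — never all 6.
So no plan with fewer than 11 crossings exists, and this one achieves 11:
1. 2 ogres → the north bank.  (the south bank: 3K 1O; the north bank: 0K 2O)
2. 1 ogre ← the south bank.  (the south bank: 3K 2O; the north bank: 0K 1O)
3. 2 ogres → the north bank.  (the south bank: 3K 0O; the north bank: 0K 3O)
4. 1 ogre ← the south bank.  (the south bank: 3K 1O; the north bank: 0K 2O)
5. 2 knights → the north bank.  (the south bank: 1K 1O; the north bank: 2K 2O)
6. 1 knight and 1 ogre ← the south bank.  (the south bank: 2K 2O; the north bank: 1K 1O)
7. 2 knights → the north bank.  (the south bank: 0K 2O; the north bank: 3K 1O)
8. 1 ogre ← the south bank.  (the south bank: 0K 3O; the north bank: 3K 0O)
9. 2 ogres → the north bank.  (the south bank: 0K 1O; the north bank: 3K 2O)
10. 1 ogre ← the south bank.  (the south bank: 0K 2O; the north bank: 3K 1O)
11. 2 ogres → the north bank.  (the south bank: 0K 0O; the north bank: 3K 3O)

11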